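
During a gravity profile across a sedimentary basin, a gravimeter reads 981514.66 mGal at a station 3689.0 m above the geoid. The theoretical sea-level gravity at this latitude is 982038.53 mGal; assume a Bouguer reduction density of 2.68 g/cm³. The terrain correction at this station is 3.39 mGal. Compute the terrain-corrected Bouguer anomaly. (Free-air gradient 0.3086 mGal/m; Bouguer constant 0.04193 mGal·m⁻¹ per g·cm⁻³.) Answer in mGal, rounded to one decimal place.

203.4

Free-air correction = 0.3086 × 3689.0 = 1138.43 mGal
Free-air anomaly = 981514.66 − 982038.53 + (1138.43) = 614.56 mGal
Bouguer slab correction = 0.04193 × 2.68 × 3689.0 = 414.54 mGal
Simple Bouguer anomaly = 614.56 − (414.54) = 200.02 mGal
Complete Bouguer anomaly = 200.02 + 3.39 = 203.41 mGal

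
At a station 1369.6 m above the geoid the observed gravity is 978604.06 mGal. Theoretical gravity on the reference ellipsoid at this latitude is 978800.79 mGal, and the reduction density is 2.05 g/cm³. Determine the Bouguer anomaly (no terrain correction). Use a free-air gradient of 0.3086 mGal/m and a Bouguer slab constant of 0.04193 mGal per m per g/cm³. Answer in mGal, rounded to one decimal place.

Free-air correction = 0.3086 × 1369.6 = 422.66 mGal
Free-air anomaly = 978604.06 − 978800.79 + (422.66) = 225.93 mGal
Bouguer slab correction = 0.04193 × 2.05 × 1369.6 = 117.73 mGal
Simple Bouguer anomaly = 225.93 − (117.73) = 108.20 mGal

108.2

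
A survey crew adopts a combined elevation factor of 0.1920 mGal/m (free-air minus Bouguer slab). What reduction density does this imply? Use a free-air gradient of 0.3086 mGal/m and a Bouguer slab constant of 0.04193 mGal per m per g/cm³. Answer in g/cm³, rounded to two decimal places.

2.78

0.1920 = 0.3086 − 0.04193 × ρ
ρ = (0.3086 − 0.1920) / 0.04193 = 2.78 g/cm³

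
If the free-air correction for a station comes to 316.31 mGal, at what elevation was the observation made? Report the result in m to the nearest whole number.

h = 316.31 / 0.3086 = 1024.98 m

1025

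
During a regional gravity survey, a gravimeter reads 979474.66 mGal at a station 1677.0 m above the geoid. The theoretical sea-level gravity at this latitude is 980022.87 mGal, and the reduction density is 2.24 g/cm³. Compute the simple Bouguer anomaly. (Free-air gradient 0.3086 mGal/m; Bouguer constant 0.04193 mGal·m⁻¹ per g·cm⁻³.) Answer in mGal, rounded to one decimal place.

-188.2

Free-air correction = 0.3086 × 1677.0 = 517.52 mGal
Free-air anomaly = 979474.66 − 980022.87 + (517.52) = -30.69 mGal
Bouguer slab correction = 0.04193 × 2.24 × 1677.0 = 157.51 mGal
Simple Bouguer anomaly = -30.69 − (157.51) = -188.20 mGal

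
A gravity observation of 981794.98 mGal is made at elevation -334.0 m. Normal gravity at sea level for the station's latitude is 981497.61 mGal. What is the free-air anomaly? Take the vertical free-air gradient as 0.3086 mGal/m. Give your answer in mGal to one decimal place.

194.3

Free-air correction = 0.3086 × -334.0 = -103.07 mGal
Free-air anomaly = 981794.98 − 981497.61 + (-103.07) = 194.30 mGal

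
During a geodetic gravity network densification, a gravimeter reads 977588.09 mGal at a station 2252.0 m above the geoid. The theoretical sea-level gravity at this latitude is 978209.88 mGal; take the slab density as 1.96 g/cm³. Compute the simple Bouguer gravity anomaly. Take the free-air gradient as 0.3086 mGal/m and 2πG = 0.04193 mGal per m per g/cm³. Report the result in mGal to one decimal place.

-111.9

Free-air correction = 0.3086 × 2252.0 = 694.97 mGal
Free-air anomaly = 977588.09 − 978209.88 + (694.97) = 73.18 mGal
Bouguer slab correction = 0.04193 × 1.96 × 2252.0 = 185.08 mGal
Simple Bouguer anomaly = 73.18 − (185.08) = -111.90 mGal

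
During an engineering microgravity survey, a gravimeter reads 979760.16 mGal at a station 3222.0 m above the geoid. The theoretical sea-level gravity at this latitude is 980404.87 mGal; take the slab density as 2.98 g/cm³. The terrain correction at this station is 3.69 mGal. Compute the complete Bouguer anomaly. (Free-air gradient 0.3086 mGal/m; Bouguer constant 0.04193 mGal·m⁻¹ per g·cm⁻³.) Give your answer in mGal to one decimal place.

Free-air correction = 0.3086 × 3222.0 = 994.31 mGal
Free-air anomaly = 979760.16 − 980404.87 + (994.31) = 349.60 mGal
Bouguer slab correction = 0.04193 × 2.98 × 3222.0 = 402.59 mGal
Simple Bouguer anomaly = 349.60 − (402.59) = -52.99 mGal
Complete Bouguer anomaly = -52.99 + 3.69 = -49.30 mGal

-49.3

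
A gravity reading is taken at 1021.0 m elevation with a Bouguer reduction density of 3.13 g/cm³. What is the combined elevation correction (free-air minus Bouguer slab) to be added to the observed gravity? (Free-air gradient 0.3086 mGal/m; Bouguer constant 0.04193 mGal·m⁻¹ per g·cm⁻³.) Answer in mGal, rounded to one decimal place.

181.1

Combined gradient = 0.3086 − 0.04193 × 3.13 = 0.1773591 mGal/m
Combined elevation correction = 0.1773591 × 1021.0 = 181.1 mGal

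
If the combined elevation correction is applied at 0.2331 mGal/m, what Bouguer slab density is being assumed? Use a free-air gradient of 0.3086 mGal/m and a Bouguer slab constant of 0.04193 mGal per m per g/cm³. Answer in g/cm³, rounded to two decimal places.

0.2331 = 0.3086 − 0.04193 × ρ
ρ = (0.3086 − 0.2331) / 0.04193 = 1.80 g/cm³

1.80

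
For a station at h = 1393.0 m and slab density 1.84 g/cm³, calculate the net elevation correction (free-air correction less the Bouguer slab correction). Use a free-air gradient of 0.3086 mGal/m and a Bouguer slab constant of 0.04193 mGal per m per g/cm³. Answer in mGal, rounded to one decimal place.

Combined gradient = 0.3086 − 0.04193 × 1.84 = 0.2314488 mGal/m
Combined elevation correction = 0.2314488 × 1393.0 = 322.4 mGal

322.4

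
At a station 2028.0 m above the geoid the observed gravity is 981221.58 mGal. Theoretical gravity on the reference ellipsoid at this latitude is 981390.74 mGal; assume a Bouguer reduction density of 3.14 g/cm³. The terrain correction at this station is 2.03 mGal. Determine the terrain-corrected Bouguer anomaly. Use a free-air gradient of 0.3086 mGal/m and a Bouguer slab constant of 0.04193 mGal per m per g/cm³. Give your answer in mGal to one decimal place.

Free-air correction = 0.3086 × 2028.0 = 625.84 mGal
Free-air anomaly = 981221.58 − 981390.74 + (625.84) = 456.68 mGal
Bouguer slab correction = 0.04193 × 3.14 × 2028.0 = 267.01 mGal
Simple Bouguer anomaly = 456.68 − (267.01) = 189.67 mGal
Complete Bouguer anomaly = 189.67 + 2.03 = 191.70 mGal

191.7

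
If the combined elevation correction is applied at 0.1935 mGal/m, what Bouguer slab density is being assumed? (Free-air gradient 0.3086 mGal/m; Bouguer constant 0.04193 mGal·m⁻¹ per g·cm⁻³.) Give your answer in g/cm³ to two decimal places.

2.75

0.1935 = 0.3086 − 0.04193 × ρ
ρ = (0.3086 − 0.1935) / 0.04193 = 2.75 g/cm³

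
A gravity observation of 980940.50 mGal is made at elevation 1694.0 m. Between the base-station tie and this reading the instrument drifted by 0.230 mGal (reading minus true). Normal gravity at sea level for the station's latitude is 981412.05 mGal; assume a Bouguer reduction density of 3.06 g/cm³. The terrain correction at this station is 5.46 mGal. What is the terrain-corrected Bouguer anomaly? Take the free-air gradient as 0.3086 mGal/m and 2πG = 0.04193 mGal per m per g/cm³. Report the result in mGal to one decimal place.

Drift-corrected reading = 980940.50 − (0.230) = 980940.270 mGal
Free-air correction = 0.3086 × 1694.0 = 522.77 mGal
Free-air anomaly = 980940.270 − 981412.05 + (522.77) = 50.990 mGal
Bouguer slab correction = 0.04193 × 3.06 × 1694.0 = 217.35 mGal
Simple Bouguer anomaly = 50.990 − (217.35) = -166.360 mGal
Complete Bouguer anomaly = -166.360 + 5.46 = -160.900 mGal

-160.9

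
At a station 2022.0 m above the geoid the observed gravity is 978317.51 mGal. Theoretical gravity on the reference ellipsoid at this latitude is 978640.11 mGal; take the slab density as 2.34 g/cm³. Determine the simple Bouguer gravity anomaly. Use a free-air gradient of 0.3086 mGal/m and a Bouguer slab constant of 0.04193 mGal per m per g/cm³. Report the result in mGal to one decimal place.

Free-air correction = 0.3086 × 2022.0 = 623.99 mGal
Free-air anomaly = 978317.51 − 978640.11 + (623.99) = 301.39 mGal
Bouguer slab correction = 0.04193 × 2.34 × 2022.0 = 198.39 mGal
Simple Bouguer anomaly = 301.39 − (198.39) = 103.00 mGal

103.0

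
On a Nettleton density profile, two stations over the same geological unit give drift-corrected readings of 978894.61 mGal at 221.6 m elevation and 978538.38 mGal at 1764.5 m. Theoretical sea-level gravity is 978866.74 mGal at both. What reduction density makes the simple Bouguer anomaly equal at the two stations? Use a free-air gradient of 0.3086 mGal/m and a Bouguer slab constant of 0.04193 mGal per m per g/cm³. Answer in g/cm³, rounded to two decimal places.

1.85

Δg_obs = 978538.38 − 978894.61 = -356.23 mGal over Δh = 1764.5 − 221.6 = 1542.9 m
Equal Bouguer anomalies ⇒ Δg_obs + (0.3086 − 0.04193ρ)·Δh = 0
0.3086 − 0.04193ρ = −Δg_obs/Δh = 0.23088
ρ = (0.3086 − 0.23088) / 0.04193 = 1.85 g/cm³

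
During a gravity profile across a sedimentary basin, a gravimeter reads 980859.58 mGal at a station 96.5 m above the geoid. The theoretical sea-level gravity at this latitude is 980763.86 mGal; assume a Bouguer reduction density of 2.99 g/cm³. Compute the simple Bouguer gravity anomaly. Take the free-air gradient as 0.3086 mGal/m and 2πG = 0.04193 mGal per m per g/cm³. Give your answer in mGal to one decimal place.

Free-air correction = 0.3086 × 96.5 = 29.78 mGal
Free-air anomaly = 980859.58 − 980763.86 + (29.78) = 125.50 mGal
Bouguer slab correction = 0.04193 × 2.99 × 96.5 = 12.10 mGal
Simple Bouguer anomaly = 125.50 − (12.10) = 113.40 mGal

113.4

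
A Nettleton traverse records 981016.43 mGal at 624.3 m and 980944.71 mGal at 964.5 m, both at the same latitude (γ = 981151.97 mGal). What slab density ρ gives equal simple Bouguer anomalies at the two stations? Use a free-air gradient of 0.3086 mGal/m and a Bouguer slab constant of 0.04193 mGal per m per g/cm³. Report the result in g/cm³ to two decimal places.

2.33

Δg_obs = 980944.71 − 981016.43 = -71.72 mGal over Δh = 964.5 − 624.3 = 340.2 m
Equal Bouguer anomalies ⇒ Δg_obs + (0.3086 − 0.04193ρ)·Δh = 0
0.3086 − 0.04193ρ = −Δg_obs/Δh = 0.21082
ρ = (0.3086 − 0.21082) / 0.04193 = 2.33 g/cm³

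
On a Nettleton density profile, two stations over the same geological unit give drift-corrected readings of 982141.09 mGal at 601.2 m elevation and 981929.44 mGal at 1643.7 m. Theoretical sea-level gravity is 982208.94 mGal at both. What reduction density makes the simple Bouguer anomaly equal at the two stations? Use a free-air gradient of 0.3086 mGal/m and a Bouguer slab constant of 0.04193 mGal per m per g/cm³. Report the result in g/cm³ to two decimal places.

2.52

Δg_obs = 981929.44 − 982141.09 = -211.65 mGal over Δh = 1643.7 − 601.2 = 1042.5 m
Equal Bouguer anomalies ⇒ Δg_obs + (0.3086 − 0.04193ρ)·Δh = 0
0.3086 − 0.04193ρ = −Δg_obs/Δh = 0.20302
ρ = (0.3086 − 0.20302) / 0.04193 = 2.52 g/cm³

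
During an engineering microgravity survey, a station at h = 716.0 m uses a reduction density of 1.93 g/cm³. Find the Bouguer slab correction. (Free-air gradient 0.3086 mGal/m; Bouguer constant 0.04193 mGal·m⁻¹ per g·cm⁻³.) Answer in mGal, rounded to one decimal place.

57.9

Bouguer slab correction = 0.04193 × 1.93 × 716.0 = 57.9 mGal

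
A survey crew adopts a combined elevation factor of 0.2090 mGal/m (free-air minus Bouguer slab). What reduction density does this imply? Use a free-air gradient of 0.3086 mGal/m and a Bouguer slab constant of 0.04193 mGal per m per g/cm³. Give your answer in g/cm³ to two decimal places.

0.2090 = 0.3086 − 0.04193 × ρ
ρ = (0.3086 − 0.2090) / 0.04193 = 2.38 g/cm³

2.38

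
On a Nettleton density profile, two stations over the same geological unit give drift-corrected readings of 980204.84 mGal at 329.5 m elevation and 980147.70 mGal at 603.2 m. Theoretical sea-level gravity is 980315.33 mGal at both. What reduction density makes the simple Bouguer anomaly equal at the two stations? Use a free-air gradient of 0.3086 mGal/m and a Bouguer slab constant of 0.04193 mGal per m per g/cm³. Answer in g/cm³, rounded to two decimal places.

2.38

Δg_obs = 980147.70 − 980204.84 = -57.14 mGal over Δh = 603.2 − 329.5 = 273.7 m
Equal Bouguer anomalies ⇒ Δg_obs + (0.3086 − 0.04193ρ)·Δh = 0
0.3086 − 0.04193ρ = −Δg_obs/Δh = 0.20877
ρ = (0.3086 − 0.20877) / 0.04193 = 2.38 g/cm³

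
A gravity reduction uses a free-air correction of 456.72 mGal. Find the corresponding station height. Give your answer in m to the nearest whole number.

1480

h = 456.72 / 0.3086 = 1479.97 m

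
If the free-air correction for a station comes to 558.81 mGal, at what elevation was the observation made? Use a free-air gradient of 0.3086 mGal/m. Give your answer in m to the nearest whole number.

h = 558.81 / 0.3086 = 1810.79 m

1811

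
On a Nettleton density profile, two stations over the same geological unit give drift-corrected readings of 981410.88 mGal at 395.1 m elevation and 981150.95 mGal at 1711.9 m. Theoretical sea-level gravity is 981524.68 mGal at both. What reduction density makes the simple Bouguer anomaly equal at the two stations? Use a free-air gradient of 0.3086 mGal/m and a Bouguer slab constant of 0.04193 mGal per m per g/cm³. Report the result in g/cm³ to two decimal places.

Δg_obs = 981150.95 − 981410.88 = -259.93 mGal over Δh = 1711.9 − 395.1 = 1316.8 m
Equal Bouguer anomalies ⇒ Δg_obs + (0.3086 − 0.04193ρ)·Δh = 0
0.3086 − 0.04193ρ = −Δg_obs/Δh = 0.19740
ρ = (0.3086 − 0.19740) / 0.04193 = 2.65 g/cm³

2.65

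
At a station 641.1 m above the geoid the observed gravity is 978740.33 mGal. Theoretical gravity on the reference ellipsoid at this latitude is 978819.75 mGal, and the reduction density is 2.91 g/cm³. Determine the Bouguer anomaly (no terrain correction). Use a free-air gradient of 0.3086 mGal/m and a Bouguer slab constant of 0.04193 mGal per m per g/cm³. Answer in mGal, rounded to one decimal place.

40.2

Free-air correction = 0.3086 × 641.1 = 197.84 mGal
Free-air anomaly = 978740.33 − 978819.75 + (197.84) = 118.42 mGal
Bouguer slab correction = 0.04193 × 2.91 × 641.1 = 78.22 mGal
Simple Bouguer anomaly = 118.42 − (78.22) = 40.20 mGal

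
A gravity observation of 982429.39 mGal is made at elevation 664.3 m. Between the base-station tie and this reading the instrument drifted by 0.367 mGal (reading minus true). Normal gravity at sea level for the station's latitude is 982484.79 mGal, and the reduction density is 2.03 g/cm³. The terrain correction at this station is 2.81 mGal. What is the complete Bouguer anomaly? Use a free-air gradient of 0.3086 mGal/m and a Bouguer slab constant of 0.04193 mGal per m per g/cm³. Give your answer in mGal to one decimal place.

Drift-corrected reading = 982429.39 − (0.367) = 982429.023 mGal
Free-air correction = 0.3086 × 664.3 = 205.00 mGal
Free-air anomaly = 982429.023 − 982484.79 + (205.00) = 149.233 mGal
Bouguer slab correction = 0.04193 × 2.03 × 664.3 = 56.54 mGal
Simple Bouguer anomaly = 149.233 − (56.54) = 92.693 mGal
Complete Bouguer anomaly = 92.693 + 2.81 = 95.503 mGal

95.5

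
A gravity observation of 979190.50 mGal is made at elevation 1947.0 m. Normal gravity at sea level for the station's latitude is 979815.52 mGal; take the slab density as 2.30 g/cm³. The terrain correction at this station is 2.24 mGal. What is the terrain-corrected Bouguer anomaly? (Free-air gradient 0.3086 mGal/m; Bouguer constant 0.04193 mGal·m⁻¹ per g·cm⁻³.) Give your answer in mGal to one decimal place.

Free-air correction = 0.3086 × 1947.0 = 600.84 mGal
Free-air anomaly = 979190.50 − 979815.52 + (600.84) = -24.18 mGal
Bouguer slab correction = 0.04193 × 2.30 × 1947.0 = 187.77 mGal
Simple Bouguer anomaly = -24.18 − (187.77) = -211.95 mGal
Complete Bouguer anomaly = -211.95 + 2.24 = -209.71 mGal

-209.7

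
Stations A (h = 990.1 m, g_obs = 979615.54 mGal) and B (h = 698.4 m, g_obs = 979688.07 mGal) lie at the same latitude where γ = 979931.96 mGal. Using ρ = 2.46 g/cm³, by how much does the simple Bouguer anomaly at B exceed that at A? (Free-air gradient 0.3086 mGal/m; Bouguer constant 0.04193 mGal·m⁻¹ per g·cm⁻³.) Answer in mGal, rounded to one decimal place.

Δg_SB(A) = 979615.54 − 979931.96 + 0.3086×990.1 − 0.04193×2.46×990.1 = -113.00 mGal
Δg_SB(B) = 979688.07 − 979931.96 + 0.3086×698.4 − 0.04193×2.46×698.4 = -100.40 mGal
Difference = -100.40 − (-113.00) = 12.60 mGal

12.6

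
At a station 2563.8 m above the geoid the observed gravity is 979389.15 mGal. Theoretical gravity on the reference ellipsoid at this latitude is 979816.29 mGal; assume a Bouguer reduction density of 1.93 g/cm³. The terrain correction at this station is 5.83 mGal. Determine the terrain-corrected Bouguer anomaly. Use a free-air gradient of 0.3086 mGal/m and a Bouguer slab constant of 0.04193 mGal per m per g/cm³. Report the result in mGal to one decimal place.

Free-air correction = 0.3086 × 2563.8 = 791.19 mGal
Free-air anomaly = 979389.15 − 979816.29 + (791.19) = 364.05 mGal
Bouguer slab correction = 0.04193 × 1.93 × 2563.8 = 207.48 mGal
Simple Bouguer anomaly = 364.05 − (207.48) = 156.57 mGal
Complete Bouguer anomaly = 156.57 + 5.83 = 162.40 mGal

162.4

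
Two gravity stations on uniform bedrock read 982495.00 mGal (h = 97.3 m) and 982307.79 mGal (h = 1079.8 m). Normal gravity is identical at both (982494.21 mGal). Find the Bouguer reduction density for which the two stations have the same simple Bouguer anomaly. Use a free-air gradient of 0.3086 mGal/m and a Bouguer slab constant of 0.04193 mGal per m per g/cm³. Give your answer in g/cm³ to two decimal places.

2.82

Δg_obs = 982307.79 − 982495.00 = -187.21 mGal over Δh = 1079.8 − 97.3 = 982.5 m
Equal Bouguer anomalies ⇒ Δg_obs + (0.3086 − 0.04193ρ)·Δh = 0
0.3086 − 0.04193ρ = −Δg_obs/Δh = 0.19054
ρ = (0.3086 − 0.19054) / 0.04193 = 2.82 g/cm³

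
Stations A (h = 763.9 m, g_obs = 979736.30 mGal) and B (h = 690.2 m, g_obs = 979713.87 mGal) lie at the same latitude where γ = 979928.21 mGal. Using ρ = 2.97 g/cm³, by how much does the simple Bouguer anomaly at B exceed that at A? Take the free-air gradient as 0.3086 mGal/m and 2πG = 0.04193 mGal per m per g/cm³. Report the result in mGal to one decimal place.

-36.0

Δg_SB(A) = 979736.30 − 979928.21 + 0.3086×763.9 − 0.04193×2.97×763.9 = -51.30 mGal
Δg_SB(B) = 979713.87 − 979928.21 + 0.3086×690.2 − 0.04193×2.97×690.2 = -87.30 mGal
Difference = -87.30 − (-51.30) = -36.00 mGal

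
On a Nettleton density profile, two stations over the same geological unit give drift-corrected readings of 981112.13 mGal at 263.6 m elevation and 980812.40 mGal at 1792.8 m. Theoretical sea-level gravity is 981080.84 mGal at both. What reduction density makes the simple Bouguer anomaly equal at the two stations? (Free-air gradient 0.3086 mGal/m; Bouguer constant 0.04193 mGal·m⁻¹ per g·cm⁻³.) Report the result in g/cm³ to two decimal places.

2.69

Δg_obs = 980812.40 − 981112.13 = -299.73 mGal over Δh = 1792.8 − 263.6 = 1529.2 m
Equal Bouguer anomalies ⇒ Δg_obs + (0.3086 − 0.04193ρ)·Δh = 0
0.3086 − 0.04193ρ = −Δg_obs/Δh = 0.19600
ρ = (0.3086 − 0.19600) / 0.04193 = 2.69 g/cm³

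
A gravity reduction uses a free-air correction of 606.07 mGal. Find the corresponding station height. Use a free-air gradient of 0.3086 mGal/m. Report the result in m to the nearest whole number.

h = 606.07 / 0.3086 = 1963.93 m

1964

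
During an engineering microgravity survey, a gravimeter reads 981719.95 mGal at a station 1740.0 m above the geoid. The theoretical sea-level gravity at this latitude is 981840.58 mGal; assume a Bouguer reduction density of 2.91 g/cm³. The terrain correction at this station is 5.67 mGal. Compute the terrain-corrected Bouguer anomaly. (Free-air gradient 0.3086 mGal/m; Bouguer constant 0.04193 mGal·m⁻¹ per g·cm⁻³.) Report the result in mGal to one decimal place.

Free-air correction = 0.3086 × 1740.0 = 536.96 mGal
Free-air anomaly = 981719.95 − 981840.58 + (536.96) = 416.33 mGal
Bouguer slab correction = 0.04193 × 2.91 × 1740.0 = 212.31 mGal
Simple Bouguer anomaly = 416.33 − (212.31) = 204.02 mGal
Complete Bouguer anomaly = 204.02 + 5.67 = 209.69 mGal

209.7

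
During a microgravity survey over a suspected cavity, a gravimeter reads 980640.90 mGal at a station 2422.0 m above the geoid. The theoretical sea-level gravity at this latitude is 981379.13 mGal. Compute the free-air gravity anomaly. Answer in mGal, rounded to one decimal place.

Free-air correction = 0.3086 × 2422.0 = 747.43 mGal
Free-air anomaly = 980640.90 − 981379.13 + (747.43) = 9.20 mGal

9.2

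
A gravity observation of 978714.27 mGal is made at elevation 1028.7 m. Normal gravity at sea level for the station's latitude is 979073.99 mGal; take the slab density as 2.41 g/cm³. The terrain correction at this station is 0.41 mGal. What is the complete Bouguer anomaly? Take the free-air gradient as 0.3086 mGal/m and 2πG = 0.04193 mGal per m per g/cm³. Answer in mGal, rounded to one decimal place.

-145.8

Free-air correction = 0.3086 × 1028.7 = 317.46 mGal
Free-air anomaly = 978714.27 − 979073.99 + (317.46) = -42.26 mGal
Bouguer slab correction = 0.04193 × 2.41 × 1028.7 = 103.95 mGal
Simple Bouguer anomaly = -42.26 − (103.95) = -146.21 mGal
Complete Bouguer anomaly = -146.21 + 0.41 = -145.80 mGal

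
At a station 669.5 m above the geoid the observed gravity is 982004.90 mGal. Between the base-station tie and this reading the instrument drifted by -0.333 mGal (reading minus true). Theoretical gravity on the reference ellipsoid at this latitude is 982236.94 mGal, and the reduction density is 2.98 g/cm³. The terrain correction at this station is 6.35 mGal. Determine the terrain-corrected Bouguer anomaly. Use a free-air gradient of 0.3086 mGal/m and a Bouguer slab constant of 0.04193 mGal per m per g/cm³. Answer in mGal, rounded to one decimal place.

-102.4

Drift-corrected reading = 982004.90 − (-0.333) = 982005.233 mGal
Free-air correction = 0.3086 × 669.5 = 206.61 mGal
Free-air anomaly = 982005.233 − 982236.94 + (206.61) = -25.097 mGal
Bouguer slab correction = 0.04193 × 2.98 × 669.5 = 83.65 mGal
Simple Bouguer anomaly = -25.097 − (83.65) = -108.747 mGal
Complete Bouguer anomaly = -108.747 + 6.35 = -102.397 mGal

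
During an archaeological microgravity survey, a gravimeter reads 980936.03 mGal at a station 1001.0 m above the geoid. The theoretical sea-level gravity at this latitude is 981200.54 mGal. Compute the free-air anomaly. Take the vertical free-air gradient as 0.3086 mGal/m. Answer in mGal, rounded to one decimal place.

Free-air correction = 0.3086 × 1001.0 = 308.91 mGal
Free-air anomaly = 980936.03 − 981200.54 + (308.91) = 44.40 mGal

44.4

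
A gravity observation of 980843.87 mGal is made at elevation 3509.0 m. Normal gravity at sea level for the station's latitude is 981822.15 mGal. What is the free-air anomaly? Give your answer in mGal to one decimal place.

Free-air correction = 0.3086 × 3509.0 = 1082.88 mGal
Free-air anomaly = 980843.87 − 981822.15 + (1082.88) = 104.60 mGal

104.6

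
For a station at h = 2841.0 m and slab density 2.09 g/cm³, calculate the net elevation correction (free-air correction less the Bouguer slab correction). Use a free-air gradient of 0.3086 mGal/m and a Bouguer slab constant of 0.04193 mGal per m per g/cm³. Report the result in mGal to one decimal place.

Combined gradient = 0.3086 − 0.04193 × 2.09 = 0.2209663 mGal/m
Combined elevation correction = 0.2209663 × 2841.0 = 627.8 mGal

627.8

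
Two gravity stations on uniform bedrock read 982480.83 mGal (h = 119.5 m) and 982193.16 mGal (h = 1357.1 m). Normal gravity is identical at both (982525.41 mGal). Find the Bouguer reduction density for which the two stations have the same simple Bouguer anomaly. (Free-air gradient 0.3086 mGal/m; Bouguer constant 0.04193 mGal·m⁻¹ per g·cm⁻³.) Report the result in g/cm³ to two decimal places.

Δg_obs = 982193.16 − 982480.83 = -287.67 mGal over Δh = 1357.1 − 119.5 = 1237.6 m
Equal Bouguer anomalies ⇒ Δg_obs + (0.3086 − 0.04193ρ)·Δh = 0
0.3086 − 0.04193ρ = −Δg_obs/Δh = 0.23244
ρ = (0.3086 − 0.23244) / 0.04193 = 1.82 g/cm³

1.82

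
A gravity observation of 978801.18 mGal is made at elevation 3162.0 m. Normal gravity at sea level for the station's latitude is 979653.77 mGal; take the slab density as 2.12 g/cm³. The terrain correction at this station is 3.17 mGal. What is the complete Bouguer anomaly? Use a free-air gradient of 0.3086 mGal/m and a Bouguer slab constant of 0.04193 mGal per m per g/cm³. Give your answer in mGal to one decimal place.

Free-air correction = 0.3086 × 3162.0 = 975.79 mGal
Free-air anomaly = 978801.18 − 979653.77 + (975.79) = 123.20 mGal
Bouguer slab correction = 0.04193 × 2.12 × 3162.0 = 281.08 mGal
Simple Bouguer anomaly = 123.20 − (281.08) = -157.88 mGal
Complete Bouguer anomaly = -157.88 + 3.17 = -154.71 mGal

-154.7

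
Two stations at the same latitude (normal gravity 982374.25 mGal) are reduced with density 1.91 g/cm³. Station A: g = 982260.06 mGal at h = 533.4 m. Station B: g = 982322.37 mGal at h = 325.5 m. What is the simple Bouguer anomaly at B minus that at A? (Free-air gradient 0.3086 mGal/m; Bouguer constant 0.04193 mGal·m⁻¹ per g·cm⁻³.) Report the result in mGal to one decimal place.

Δg_SB(A) = 982260.06 − 982374.25 + 0.3086×533.4 − 0.04193×1.91×533.4 = 7.70 mGal
Δg_SB(B) = 982322.37 − 982374.25 + 0.3086×325.5 − 0.04193×1.91×325.5 = 22.50 mGal
Difference = 22.50 − (7.70) = 14.80 mGal

14.8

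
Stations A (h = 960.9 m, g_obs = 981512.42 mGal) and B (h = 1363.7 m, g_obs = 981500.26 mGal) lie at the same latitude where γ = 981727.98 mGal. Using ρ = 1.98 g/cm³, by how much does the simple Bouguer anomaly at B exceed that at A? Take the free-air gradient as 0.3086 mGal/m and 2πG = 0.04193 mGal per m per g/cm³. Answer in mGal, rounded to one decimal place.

Δg_SB(A) = 981512.42 − 981727.98 + 0.3086×960.9 − 0.04193×1.98×960.9 = 1.20 mGal
Δg_SB(B) = 981500.26 − 981727.98 + 0.3086×1363.7 − 0.04193×1.98×1363.7 = 79.90 mGal
Difference = 79.90 − (1.20) = 78.70 mGal

78.7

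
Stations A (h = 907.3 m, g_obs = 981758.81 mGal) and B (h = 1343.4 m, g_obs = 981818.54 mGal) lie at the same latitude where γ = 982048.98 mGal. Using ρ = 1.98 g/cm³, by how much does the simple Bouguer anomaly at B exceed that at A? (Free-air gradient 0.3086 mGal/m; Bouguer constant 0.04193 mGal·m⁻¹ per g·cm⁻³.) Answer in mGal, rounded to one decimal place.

158.1

Δg_SB(A) = 981758.81 − 982048.98 + 0.3086×907.3 − 0.04193×1.98×907.3 = -85.50 mGal
Δg_SB(B) = 981818.54 − 982048.98 + 0.3086×1343.4 − 0.04193×1.98×1343.4 = 72.60 mGal
Difference = 72.60 − (-85.50) = 158.10 mGal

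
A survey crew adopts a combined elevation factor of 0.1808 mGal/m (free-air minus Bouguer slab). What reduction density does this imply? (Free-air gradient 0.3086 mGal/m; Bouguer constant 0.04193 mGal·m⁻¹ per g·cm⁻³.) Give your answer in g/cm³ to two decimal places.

0.1808 = 0.3086 − 0.04193 × ρ
ρ = (0.3086 − 0.1808) / 0.04193 = 3.05 g/cm³

3.05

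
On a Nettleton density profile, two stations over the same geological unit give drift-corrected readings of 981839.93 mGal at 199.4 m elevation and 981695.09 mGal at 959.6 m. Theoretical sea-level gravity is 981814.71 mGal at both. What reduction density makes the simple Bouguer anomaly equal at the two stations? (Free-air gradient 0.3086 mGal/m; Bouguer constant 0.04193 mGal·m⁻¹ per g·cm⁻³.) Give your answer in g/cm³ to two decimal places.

Δg_obs = 981695.09 − 981839.93 = -144.84 mGal over Δh = 959.6 − 199.4 = 760.2 m
Equal Bouguer anomalies ⇒ Δg_obs + (0.3086 − 0.04193ρ)·Δh = 0
0.3086 − 0.04193ρ = −Δg_obs/Δh = 0.19053
ρ = (0.3086 − 0.19053) / 0.04193 = 2.82 g/cm³

2.82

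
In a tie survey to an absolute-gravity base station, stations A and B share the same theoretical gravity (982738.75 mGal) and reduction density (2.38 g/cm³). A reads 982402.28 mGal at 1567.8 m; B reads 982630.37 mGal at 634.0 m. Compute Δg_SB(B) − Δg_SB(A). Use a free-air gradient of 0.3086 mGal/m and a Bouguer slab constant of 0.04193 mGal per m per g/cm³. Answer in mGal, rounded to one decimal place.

Δg_SB(A) = 982402.28 − 982738.75 + 0.3086×1567.8 − 0.04193×2.38×1567.8 = -9.10 mGal
Δg_SB(B) = 982630.37 − 982738.75 + 0.3086×634.0 − 0.04193×2.38×634.0 = 24.00 mGal
Difference = 24.00 − (-9.10) = 33.10 mGal

33.1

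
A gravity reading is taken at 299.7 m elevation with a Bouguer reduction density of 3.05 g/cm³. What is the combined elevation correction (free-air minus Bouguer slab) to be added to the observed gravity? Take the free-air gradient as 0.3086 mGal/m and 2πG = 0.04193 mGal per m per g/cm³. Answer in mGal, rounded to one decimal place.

54.2

Combined gradient = 0.3086 − 0.04193 × 3.05 = 0.1807135 mGal/m
Combined elevation correction = 0.1807135 × 299.7 = 54.2 mGal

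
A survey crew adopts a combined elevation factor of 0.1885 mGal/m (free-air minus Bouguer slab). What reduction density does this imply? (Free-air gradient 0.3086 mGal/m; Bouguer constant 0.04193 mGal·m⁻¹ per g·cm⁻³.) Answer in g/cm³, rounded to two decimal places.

0.1885 = 0.3086 − 0.04193 × ρ
ρ = (0.3086 − 0.1885) / 0.04193 = 2.86 g/cm³

2.86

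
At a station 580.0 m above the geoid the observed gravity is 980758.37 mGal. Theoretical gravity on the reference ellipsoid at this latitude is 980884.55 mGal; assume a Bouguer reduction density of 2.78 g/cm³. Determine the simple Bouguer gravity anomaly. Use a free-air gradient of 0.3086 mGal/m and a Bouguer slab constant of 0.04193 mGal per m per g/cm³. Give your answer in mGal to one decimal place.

-14.8

Free-air correction = 0.3086 × 580.0 = 178.99 mGal
Free-air anomaly = 980758.37 − 980884.55 + (178.99) = 52.81 mGal
Bouguer slab correction = 0.04193 × 2.78 × 580.0 = 67.61 mGal
Simple Bouguer anomaly = 52.81 − (67.61) = -14.80 mGal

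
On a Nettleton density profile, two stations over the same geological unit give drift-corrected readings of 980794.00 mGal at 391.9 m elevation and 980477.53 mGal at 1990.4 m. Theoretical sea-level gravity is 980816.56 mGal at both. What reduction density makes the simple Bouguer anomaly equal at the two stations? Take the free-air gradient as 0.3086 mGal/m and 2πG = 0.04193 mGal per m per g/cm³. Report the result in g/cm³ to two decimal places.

2.64

Δg_obs = 980477.53 − 980794.00 = -316.47 mGal over Δh = 1990.4 − 391.9 = 1598.5 m
Equal Bouguer anomalies ⇒ Δg_obs + (0.3086 − 0.04193ρ)·Δh = 0
0.3086 − 0.04193ρ = −Δg_obs/Δh = 0.19798
ρ = (0.3086 − 0.19798) / 0.04193 = 2.64 g/cm³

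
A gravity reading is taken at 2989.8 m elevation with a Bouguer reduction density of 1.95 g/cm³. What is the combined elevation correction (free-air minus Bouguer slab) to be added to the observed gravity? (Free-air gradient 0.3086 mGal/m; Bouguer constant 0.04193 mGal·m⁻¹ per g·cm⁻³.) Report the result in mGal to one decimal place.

Combined gradient = 0.3086 − 0.04193 × 1.95 = 0.2268365 mGal/m
Combined elevation correction = 0.2268365 × 2989.8 = 678.2 mGal

678.2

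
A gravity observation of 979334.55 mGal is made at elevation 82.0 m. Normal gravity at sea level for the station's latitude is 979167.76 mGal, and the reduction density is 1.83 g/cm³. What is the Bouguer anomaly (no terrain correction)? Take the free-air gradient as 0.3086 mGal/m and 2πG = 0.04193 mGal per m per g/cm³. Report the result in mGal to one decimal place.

Free-air correction = 0.3086 × 82.0 = 25.31 mGal
Free-air anomaly = 979334.55 − 979167.76 + (25.31) = 192.10 mGal
Bouguer slab correction = 0.04193 × 1.83 × 82.0 = 6.29 mGal
Simple Bouguer anomaly = 192.10 − (6.29) = 185.81 mGal

185.8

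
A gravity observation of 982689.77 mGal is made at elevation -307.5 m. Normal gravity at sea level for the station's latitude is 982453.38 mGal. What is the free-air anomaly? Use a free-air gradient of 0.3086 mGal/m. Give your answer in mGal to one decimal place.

Free-air correction = 0.3086 × -307.5 = -94.89 mGal
Free-air anomaly = 982689.77 − 982453.38 + (-94.89) = 141.50 mGal

141.5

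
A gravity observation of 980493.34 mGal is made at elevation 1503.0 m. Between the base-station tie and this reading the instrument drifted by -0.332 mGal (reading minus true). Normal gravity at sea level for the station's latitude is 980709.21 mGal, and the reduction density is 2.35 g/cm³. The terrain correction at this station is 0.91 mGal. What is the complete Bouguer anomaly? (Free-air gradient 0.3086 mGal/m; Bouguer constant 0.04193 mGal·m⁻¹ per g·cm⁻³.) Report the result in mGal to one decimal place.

Drift-corrected reading = 980493.34 − (-0.332) = 980493.672 mGal
Free-air correction = 0.3086 × 1503.0 = 463.83 mGal
Free-air anomaly = 980493.672 − 980709.21 + (463.83) = 248.292 mGal
Bouguer slab correction = 0.04193 × 2.35 × 1503.0 = 148.10 mGal
Simple Bouguer anomaly = 248.292 − (148.10) = 100.192 mGal
Complete Bouguer anomaly = 100.192 + 0.91 = 101.102 mGal

101.1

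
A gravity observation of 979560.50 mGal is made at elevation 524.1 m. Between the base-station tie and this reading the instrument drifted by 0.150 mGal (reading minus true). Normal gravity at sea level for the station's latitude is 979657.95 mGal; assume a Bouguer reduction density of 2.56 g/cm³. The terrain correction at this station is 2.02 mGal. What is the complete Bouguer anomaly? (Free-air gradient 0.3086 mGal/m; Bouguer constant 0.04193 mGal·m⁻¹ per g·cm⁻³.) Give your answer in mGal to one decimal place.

Drift-corrected reading = 979560.50 − (0.150) = 979560.350 mGal
Free-air correction = 0.3086 × 524.1 = 161.74 mGal
Free-air anomaly = 979560.350 − 979657.95 + (161.74) = 64.140 mGal
Bouguer slab correction = 0.04193 × 2.56 × 524.1 = 56.26 mGal
Simple Bouguer anomaly = 64.140 − (56.26) = 7.880 mGal
Complete Bouguer anomaly = 7.880 + 2.02 = 9.900 mGal

9.9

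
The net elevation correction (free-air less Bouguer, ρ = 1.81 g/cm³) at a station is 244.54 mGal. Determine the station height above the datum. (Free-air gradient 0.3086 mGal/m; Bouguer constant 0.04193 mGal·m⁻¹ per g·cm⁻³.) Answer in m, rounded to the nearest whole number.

Combined gradient = 0.3086 − 0.04193 × 1.81 = 0.2327067 mGal/m
h = 244.54 / 0.2327067 = 1050.85 m

1051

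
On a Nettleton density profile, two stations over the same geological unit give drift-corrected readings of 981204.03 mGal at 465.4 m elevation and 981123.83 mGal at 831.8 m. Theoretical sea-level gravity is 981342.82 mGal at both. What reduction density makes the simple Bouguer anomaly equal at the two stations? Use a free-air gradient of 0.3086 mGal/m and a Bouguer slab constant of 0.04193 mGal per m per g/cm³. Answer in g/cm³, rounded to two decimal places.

Δg_obs = 981123.83 − 981204.03 = -80.20 mGal over Δh = 831.8 − 465.4 = 366.4 m
Equal Bouguer anomalies ⇒ Δg_obs + (0.3086 − 0.04193ρ)·Δh = 0
0.3086 − 0.04193ρ = −Δg_obs/Δh = 0.21889
ρ = (0.3086 − 0.21889) / 0.04193 = 2.14 g/cm³

2.14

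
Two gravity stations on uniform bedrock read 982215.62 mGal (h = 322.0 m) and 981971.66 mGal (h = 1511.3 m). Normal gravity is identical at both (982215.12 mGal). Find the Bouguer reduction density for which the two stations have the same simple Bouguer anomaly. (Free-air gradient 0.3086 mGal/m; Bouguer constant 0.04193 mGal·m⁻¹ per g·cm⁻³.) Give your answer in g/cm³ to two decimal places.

2.47

Δg_obs = 981971.66 − 982215.62 = -243.96 mGal over Δh = 1511.3 − 322.0 = 1189.3 m
Equal Bouguer anomalies ⇒ Δg_obs + (0.3086 − 0.04193ρ)·Δh = 0
0.3086 − 0.04193ρ = −Δg_obs/Δh = 0.20513
ρ = (0.3086 − 0.20513) / 0.04193 = 2.47 g/cm³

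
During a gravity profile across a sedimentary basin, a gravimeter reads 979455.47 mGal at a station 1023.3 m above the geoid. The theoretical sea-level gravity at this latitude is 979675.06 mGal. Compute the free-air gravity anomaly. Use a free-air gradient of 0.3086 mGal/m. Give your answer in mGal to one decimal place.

Free-air correction = 0.3086 × 1023.3 = 315.79 mGal
Free-air anomaly = 979455.47 − 979675.06 + (315.79) = 96.20 mGal

96.2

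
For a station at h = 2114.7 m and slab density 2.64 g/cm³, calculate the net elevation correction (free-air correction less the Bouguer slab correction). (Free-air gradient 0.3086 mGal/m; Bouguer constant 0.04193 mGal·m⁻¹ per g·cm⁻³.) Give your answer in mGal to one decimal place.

418.5

Combined gradient = 0.3086 − 0.04193 × 2.64 = 0.1979048 mGal/m
Combined elevation correction = 0.1979048 × 2114.7 = 418.5 mGal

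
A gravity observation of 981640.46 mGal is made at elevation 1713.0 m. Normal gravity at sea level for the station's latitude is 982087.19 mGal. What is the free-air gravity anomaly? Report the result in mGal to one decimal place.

81.9

Free-air correction = 0.3086 × 1713.0 = 528.63 mGal
Free-air anomaly = 981640.46 − 982087.19 + (528.63) = 81.90 mGal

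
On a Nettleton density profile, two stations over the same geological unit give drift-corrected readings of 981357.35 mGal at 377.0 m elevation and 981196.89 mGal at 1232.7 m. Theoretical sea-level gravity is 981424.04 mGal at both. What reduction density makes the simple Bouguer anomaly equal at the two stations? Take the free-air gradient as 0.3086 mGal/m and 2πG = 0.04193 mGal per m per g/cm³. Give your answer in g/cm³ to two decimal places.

Δg_obs = 981196.89 − 981357.35 = -160.46 mGal over Δh = 1232.7 − 377.0 = 855.7 m
Equal Bouguer anomalies ⇒ Δg_obs + (0.3086 − 0.04193ρ)·Δh = 0
0.3086 − 0.04193ρ = −Δg_obs/Δh = 0.18752
ρ = (0.3086 − 0.18752) / 0.04193 = 2.89 g/cm³

2.89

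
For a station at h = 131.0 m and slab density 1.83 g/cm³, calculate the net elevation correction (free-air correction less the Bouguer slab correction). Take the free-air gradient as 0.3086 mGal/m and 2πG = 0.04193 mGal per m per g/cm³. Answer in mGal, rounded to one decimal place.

30.4

Combined gradient = 0.3086 − 0.04193 × 1.83 = 0.2318681 mGal/m
Combined elevation correction = 0.2318681 × 131.0 = 30.4 mGal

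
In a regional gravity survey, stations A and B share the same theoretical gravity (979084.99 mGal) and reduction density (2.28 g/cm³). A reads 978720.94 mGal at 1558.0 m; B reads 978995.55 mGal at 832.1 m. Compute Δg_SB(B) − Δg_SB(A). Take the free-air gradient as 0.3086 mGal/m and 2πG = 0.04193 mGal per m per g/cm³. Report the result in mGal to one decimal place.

120.0

Δg_SB(A) = 978720.94 − 979084.99 + 0.3086×1558.0 − 0.04193×2.28×1558.0 = -32.20 mGal
Δg_SB(B) = 978995.55 − 979084.99 + 0.3086×832.1 − 0.04193×2.28×832.1 = 87.80 mGal
Difference = 87.80 − (-32.20) = 120.00 mGal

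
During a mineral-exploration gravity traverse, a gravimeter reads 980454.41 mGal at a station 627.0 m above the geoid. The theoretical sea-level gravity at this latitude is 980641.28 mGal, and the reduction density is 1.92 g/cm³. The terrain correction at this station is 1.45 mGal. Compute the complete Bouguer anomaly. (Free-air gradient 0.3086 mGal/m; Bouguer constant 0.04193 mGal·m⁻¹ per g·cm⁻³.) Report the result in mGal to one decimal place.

Free-air correction = 0.3086 × 627.0 = 193.49 mGal
Free-air anomaly = 980454.41 − 980641.28 + (193.49) = 6.62 mGal
Bouguer slab correction = 0.04193 × 1.92 × 627.0 = 50.48 mGal
Simple Bouguer anomaly = 6.62 − (50.48) = -43.86 mGal
Complete Bouguer anomaly = -43.86 + 1.45 = -42.41 mGal

-42.4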